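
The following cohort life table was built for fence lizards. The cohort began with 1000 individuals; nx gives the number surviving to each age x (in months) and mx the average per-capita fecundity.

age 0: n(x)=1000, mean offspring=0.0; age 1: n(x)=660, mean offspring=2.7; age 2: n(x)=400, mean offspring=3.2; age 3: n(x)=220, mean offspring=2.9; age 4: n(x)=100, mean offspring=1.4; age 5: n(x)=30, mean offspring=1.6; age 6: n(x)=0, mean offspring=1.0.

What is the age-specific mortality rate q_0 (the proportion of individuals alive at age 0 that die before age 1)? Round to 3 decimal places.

lx = nx/n0 = nx/1000: 1, 0.66, 0.4, 0.22, 0.1, 0.03, 0
q_0 = (l_0 − l_1) / l_0 = (1 − 0.66) / 1
     = 0.34 / 1 = 0.34 → 0.340

0.340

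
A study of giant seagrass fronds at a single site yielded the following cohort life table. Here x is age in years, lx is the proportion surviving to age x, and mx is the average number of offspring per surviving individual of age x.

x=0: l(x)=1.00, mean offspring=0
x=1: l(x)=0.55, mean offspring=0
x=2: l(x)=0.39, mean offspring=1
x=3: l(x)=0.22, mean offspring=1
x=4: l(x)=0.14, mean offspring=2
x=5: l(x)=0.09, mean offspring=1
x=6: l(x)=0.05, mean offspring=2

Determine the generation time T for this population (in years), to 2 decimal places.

lx·mx: 0, 0, 0.39, 0.22, 0.28, 0.09, 0.1 → R0 = 1.08
x·lx·mx: 0, 0, 0.78, 0.66, 1.12, 0.45, 0.6 → Σ = 3.61
T = 3.61 / 1.08 = 3.342593… → 3.34

3.34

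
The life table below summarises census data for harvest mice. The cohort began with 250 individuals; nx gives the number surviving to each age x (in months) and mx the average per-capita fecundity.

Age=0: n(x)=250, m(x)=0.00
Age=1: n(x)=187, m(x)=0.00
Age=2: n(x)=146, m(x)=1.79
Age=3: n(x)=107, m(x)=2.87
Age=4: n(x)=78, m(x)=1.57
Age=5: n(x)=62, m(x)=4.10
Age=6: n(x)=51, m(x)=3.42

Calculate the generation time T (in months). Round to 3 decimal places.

lx = nx/n0 = nx/250: 1, 0.748, 0.584, 0.428, 0.312, 0.248, 0.204
lx·mx: 0, 0, 1.04536, 1.22836, 0.48984, 1.0168, 0.69768 → R0 = 4.47804
x·lx·mx: 0, 0, 2.09072, 3.68508, 1.95936, 5.084, 4.18608 → Σ = 17.00524
T = 17.00524 / 4.47804 = 3.797474… → 3.797

3.797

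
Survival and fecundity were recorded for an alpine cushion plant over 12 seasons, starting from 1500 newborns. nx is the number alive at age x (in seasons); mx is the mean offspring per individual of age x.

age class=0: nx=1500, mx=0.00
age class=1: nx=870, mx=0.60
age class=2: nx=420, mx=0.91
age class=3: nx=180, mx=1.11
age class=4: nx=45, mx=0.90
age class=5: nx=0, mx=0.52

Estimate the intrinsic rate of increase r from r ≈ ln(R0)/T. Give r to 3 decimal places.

-0.151

lx = nx/n0 = nx/1500: 1, 0.58, 0.28, 0.12, 0.03, 0
R0 = Σ lx·mx = 0 + 0.348 + 0.2548 + 0.1332 + 0.027 + 0 = 0.763
Σ x·lx·mx = 1.3652; T = 1.3652/0.763 = 1.78925…
r ≈ ln(R0)/T = ln(0.763)/1.78925… = -0.15118… → -0.151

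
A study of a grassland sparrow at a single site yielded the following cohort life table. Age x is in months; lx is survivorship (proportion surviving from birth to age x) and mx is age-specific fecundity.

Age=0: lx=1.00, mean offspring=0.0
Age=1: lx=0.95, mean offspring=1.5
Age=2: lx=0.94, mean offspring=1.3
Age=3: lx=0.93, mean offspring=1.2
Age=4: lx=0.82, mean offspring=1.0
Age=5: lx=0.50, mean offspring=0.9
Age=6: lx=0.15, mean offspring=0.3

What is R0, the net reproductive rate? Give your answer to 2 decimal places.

5.08

lx·mx by age: 0, 1.425, 1.222, 1.116, 0.82, 0.45, 0.045
R0 = Σ lx·mx = 5.078 → 5.08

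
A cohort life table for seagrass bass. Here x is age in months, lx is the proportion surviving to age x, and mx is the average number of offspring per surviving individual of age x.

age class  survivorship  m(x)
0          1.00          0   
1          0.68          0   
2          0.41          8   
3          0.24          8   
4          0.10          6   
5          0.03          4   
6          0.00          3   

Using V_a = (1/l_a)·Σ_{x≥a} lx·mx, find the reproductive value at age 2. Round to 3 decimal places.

lx·mx for x ≥ 2: 3.28, 1.92, 0.6, 0.12, 0 → sum = 5.92
V_2 = 5.92 / l_2 = 5.92 / 0.41 = 14.439024… → 14.439

14.439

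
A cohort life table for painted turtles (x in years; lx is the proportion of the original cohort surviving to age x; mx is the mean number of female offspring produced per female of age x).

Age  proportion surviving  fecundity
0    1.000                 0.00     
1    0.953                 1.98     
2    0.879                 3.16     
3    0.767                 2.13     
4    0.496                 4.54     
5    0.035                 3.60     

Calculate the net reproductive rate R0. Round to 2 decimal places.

8.68

lx·mx by age: 0, 1.88694, 2.77764, 1.63371, 2.25184, 0.126
R0 = Σ lx·mx = 8.67613 → 8.68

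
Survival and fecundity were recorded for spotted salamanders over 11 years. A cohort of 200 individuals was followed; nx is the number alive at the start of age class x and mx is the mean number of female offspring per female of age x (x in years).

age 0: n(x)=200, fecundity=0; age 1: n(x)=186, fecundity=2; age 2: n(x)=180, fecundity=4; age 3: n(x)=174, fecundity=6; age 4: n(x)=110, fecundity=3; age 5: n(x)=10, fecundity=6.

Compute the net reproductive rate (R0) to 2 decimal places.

lx = nx/n0 = nx/200: 1, 0.93, 0.9, 0.87, 0.55, 0.05
lx·mx by age: 0, 1.86, 3.6, 5.22, 1.65, 0.3
R0 = Σ lx·mx = 12.63 → 12.63

12.63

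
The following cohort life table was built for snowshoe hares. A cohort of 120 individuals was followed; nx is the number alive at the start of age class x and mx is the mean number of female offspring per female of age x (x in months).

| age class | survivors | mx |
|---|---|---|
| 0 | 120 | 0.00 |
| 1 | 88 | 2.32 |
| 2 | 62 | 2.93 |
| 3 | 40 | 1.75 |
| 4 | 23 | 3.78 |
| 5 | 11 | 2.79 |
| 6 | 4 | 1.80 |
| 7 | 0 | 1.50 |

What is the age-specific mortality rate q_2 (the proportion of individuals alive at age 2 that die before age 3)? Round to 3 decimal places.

0.355

lx = nx/n0 = nx/120: 1, 0.73333…, 0.51667…, 0.33333…, 0.19167…, 0.09167…, 0.03333…, 0
q_2 = (l_2 − l_3) / l_2 = (0.516667… − 0.333333…) / 0.516667…
     = 0.183333… / 0.516667… = 0.354839… → 0.355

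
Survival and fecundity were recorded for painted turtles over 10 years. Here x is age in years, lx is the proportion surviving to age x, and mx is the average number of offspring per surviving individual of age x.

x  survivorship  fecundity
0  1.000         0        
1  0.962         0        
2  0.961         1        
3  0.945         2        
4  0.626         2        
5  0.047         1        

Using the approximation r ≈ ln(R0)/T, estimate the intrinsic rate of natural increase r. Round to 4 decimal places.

R0 = Σ lx·mx = 0 + 0 + 0.961 + 1.89 + 1.252 + 0.047 = 4.15
Σ x·lx·mx = 12.835; T = 12.835/4.15 = 3.09277…
r ≈ ln(R0)/T = ln(4.15)/3.09277… = 0.46014… → 0.4601

0.4601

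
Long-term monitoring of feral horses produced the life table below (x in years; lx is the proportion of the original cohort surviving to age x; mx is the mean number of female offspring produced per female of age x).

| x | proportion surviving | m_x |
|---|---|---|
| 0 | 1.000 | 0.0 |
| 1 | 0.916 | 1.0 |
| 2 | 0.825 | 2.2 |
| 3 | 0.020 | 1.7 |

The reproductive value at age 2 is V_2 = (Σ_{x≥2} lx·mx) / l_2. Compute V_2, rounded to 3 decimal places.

lx·mx for x ≥ 2: 1.815, 0.034 → sum = 1.849
V_2 = 1.849 / l_2 = 1.849 / 0.825 = 2.241212… → 2.241

2.241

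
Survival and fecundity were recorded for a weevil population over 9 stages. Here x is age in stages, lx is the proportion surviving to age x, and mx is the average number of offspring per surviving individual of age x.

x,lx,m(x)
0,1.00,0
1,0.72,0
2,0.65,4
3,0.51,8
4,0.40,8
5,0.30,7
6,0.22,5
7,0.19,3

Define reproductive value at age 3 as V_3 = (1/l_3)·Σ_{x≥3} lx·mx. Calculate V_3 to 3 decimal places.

lx·mx for x ≥ 3: 4.08, 3.2, 2.1, 1.1, 0.57 → sum = 11.05
V_3 = 11.05 / l_3 = 11.05 / 0.51 = 21.666667… → 21.667

21.667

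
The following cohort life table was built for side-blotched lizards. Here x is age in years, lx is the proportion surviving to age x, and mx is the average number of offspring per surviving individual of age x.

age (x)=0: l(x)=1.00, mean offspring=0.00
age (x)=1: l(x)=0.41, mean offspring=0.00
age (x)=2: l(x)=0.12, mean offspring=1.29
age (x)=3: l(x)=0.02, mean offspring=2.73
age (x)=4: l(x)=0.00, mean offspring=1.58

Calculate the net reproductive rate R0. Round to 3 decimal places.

0.209

lx·mx by age: 0, 0, 0.1548, 0.0546, 0
R0 = Σ lx·mx = 0.2094 → 0.209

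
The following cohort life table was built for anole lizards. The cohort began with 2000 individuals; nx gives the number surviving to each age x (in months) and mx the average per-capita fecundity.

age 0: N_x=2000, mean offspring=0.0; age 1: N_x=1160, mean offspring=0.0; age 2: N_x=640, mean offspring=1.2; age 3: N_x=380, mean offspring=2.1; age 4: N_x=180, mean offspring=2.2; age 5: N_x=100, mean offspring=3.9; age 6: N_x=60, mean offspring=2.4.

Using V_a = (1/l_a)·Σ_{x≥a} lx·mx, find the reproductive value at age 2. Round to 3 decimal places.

3.900

lx = nx/n0 = nx/2000: 1, 0.58, 0.32, 0.19, 0.09, 0.05, 0.03
lx·mx for x ≥ 2: 0.384, 0.399, 0.198, 0.195, 0.072 → sum = 1.248
V_2 = 1.248 / l_2 = 1.248 / 0.32 = 3.9 → 3.900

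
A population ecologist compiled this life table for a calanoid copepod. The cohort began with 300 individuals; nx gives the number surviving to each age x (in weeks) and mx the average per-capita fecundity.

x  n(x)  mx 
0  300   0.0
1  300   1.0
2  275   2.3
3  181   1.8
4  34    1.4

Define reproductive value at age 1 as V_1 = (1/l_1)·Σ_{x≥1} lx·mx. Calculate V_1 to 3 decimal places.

4.353

lx = nx/n0 = nx/300: 1, 1, 0.91667…, 0.60333…, 0.11333…
lx·mx for x ≥ 1: 1, 2.108333…, 1.086…, 0.158667… → sum = 4.353…
V_1 = 4.353… / l_1 = 4.353… / 1 = 4.353… → 4.353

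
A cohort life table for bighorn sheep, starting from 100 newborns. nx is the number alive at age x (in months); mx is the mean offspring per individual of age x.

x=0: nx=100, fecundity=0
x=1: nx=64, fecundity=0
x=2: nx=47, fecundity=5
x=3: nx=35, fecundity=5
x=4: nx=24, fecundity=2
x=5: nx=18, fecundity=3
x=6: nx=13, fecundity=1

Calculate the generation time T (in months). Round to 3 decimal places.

2.924

lx = nx/n0 = nx/100: 1, 0.64, 0.47, 0.35, 0.24, 0.18, 0.13
lx·mx: 0, 0, 2.35, 1.75, 0.48, 0.54, 0.13 → R0 = 5.25
x·lx·mx: 0, 0, 4.7, 5.25, 1.92, 2.7, 0.78 → Σ = 15.35
T = 15.35 / 5.25 = 2.92381… → 2.924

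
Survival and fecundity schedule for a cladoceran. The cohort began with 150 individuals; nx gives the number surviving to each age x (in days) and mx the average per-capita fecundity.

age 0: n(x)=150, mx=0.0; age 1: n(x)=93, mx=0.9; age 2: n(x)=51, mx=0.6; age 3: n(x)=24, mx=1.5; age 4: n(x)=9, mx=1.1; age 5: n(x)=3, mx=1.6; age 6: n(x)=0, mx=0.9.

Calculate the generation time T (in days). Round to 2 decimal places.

1.92

lx = nx/n0 = nx/150: 1, 0.62, 0.34, 0.16, 0.06, 0.02, 0
lx·mx: 0, 0.558, 0.204, 0.24, 0.066, 0.032, 0 → R0 = 1.1
x·lx·mx: 0, 0.558, 0.408, 0.72, 0.264, 0.16, 0 → Σ = 2.11
T = 2.11 / 1.1 = 1.918182… → 1.92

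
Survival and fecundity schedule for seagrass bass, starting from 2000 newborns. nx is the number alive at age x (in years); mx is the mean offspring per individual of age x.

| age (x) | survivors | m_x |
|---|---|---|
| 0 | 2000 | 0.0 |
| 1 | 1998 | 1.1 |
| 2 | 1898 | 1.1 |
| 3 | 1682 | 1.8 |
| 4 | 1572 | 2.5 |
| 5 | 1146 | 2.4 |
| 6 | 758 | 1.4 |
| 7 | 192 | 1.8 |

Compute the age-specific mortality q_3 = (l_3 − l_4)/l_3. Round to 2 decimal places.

0.07

lx = nx/n0 = nx/2000: 1, 0.999, 0.949, 0.841, 0.786, 0.573, 0.379, 0.096
q_3 = (l_3 − l_4) / l_3 = (0.841 − 0.786) / 0.841
     = 0.055 / 0.841 = 0.065398… → 0.07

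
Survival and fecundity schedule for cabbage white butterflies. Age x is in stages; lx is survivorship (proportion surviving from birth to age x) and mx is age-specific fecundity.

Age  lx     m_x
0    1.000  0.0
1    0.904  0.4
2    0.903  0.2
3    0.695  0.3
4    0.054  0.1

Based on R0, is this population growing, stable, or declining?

declining

R0 = Σ lx·mx = 0 + 0.3616 + 0.1806 + 0.2085 + 0.0054 = 0.7561
R0 < 1, so the population is declining.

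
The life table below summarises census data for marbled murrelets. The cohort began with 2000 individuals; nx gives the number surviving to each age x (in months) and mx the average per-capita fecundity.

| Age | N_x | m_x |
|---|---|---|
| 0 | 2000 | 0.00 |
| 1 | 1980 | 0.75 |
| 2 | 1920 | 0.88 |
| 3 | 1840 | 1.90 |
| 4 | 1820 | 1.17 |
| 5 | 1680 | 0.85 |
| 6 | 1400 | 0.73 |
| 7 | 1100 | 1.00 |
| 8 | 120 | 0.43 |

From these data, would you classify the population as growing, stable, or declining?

growing

lx = nx/n0 = nx/2000: 1, 0.99, 0.96, 0.92, 0.91, 0.84, 0.7, 0.55, 0.06
R0 = Σ lx·mx = 0 + 0.7425 + 0.8448 + 1.748 + 1.0647 + 0.714 + 0.511 + 0.55 + 0.0258 = 6.2008
R0 > 1, so the population is growing.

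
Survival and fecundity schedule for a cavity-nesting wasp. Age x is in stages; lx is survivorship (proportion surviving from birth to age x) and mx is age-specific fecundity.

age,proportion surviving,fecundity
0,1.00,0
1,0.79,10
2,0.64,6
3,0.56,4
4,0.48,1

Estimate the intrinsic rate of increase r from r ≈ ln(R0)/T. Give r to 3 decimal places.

R0 = Σ lx·mx = 0 + 7.9 + 3.84 + 2.24 + 0.48 = 14.46
Σ x·lx·mx = 24.22; T = 24.22/14.46 = 1.67497…
r ≈ ln(R0)/T = ln(14.46)/1.67497… = 1.59489… → 1.595

1.595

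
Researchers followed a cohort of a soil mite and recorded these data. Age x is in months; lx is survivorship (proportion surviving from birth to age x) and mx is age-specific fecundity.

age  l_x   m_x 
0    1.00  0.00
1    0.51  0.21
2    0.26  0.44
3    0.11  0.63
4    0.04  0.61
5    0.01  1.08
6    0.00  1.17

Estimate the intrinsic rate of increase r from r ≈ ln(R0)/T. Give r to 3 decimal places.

R0 = Σ lx·mx = 0 + 0.1071 + 0.1144 + 0.0693 + 0.0244 + 0.0108 + 0 = 0.326
Σ x·lx·mx = 0.6954; T = 0.6954/0.326 = 2.13313…
r ≈ ln(R0)/T = ln(0.326)/2.13313… = -0.52545… → -0.525

-0.525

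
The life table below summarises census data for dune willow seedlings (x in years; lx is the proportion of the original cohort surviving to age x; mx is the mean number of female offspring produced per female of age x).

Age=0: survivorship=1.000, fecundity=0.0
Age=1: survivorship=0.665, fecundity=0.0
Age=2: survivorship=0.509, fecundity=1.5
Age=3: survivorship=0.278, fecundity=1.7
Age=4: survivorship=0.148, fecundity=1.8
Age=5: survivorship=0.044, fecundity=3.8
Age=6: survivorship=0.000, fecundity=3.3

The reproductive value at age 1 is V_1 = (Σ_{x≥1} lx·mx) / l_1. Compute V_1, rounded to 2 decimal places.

lx·mx for x ≥ 1: 0, 0.7635, 0.4726, 0.2664, 0.1672, 0 → sum = 1.6697
V_1 = 1.6697 / l_1 = 1.6697 / 0.665 = 2.510827… → 2.51

2.51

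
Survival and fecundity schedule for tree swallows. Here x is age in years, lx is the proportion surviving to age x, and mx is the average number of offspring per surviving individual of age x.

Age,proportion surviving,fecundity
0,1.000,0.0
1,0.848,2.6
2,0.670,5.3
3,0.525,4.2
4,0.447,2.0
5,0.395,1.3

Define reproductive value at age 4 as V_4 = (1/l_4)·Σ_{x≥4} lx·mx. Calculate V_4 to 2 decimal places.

lx·mx for x ≥ 4: 0.894, 0.5135 → sum = 1.4075
V_4 = 1.4075 / l_4 = 1.4075 / 0.447 = 3.14877… → 3.15

3.15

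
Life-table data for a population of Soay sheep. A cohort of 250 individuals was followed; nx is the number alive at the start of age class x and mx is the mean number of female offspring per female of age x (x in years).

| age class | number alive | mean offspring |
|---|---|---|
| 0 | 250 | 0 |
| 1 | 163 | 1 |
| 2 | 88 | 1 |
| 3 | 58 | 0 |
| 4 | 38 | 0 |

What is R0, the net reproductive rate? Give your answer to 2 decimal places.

1.00

lx = nx/n0 = nx/250: 1, 0.652, 0.352, 0.232, 0.152
lx·mx by age: 0, 0.652, 0.352, 0, 0
R0 = Σ lx·mx = 1.004 → 1.00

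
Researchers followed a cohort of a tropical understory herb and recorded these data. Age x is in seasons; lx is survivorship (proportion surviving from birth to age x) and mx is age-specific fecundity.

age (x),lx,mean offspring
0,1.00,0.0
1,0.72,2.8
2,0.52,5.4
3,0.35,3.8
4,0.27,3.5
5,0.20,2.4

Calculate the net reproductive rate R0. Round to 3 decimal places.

7.579

lx·mx by age: 0, 2.016, 2.808, 1.33, 0.945, 0.48
R0 = Σ lx·mx = 7.579 → 7.579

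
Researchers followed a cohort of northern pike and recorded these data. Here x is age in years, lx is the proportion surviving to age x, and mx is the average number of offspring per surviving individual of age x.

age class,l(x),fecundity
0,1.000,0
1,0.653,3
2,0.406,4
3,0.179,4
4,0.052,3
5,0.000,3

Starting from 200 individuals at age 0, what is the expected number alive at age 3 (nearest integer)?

Expected survivors = N0 · l_3 = 200 × 0.179 = 35.8 → 36

36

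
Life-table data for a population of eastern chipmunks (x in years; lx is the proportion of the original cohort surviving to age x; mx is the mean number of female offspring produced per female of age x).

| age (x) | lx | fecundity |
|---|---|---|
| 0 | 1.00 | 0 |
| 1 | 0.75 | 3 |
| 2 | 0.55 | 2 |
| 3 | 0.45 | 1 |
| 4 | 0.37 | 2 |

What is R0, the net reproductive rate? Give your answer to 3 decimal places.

4.540

lx·mx by age: 0, 2.25, 1.1, 0.45, 0.74
R0 = Σ lx·mx = 4.54 → 4.540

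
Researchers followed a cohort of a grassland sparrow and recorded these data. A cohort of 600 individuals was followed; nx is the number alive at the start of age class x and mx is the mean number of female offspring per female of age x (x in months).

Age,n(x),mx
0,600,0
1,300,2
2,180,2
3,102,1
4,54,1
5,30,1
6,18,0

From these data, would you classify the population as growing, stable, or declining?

lx = nx/n0 = nx/600: 1, 0.5, 0.3, 0.17, 0.09, 0.05, 0.03
R0 = Σ lx·mx = 0 + 1 + 0.6 + 0.17 + 0.09 + 0.05 + 0 = 1.91
R0 > 1, so the population is growing.

growing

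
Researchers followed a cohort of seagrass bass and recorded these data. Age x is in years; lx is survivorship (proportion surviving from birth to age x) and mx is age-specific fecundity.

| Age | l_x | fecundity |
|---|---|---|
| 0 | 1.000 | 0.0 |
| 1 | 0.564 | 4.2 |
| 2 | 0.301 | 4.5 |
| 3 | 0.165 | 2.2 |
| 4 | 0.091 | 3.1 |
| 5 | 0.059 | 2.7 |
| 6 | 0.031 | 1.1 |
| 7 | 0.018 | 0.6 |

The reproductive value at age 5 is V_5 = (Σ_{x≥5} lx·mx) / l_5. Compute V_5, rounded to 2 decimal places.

lx·mx for x ≥ 5: 0.1593, 0.0341, 0.0108 → sum = 0.2042
V_5 = 0.2042 / l_5 = 0.2042 / 0.059 = 3.461017… → 3.46

3.46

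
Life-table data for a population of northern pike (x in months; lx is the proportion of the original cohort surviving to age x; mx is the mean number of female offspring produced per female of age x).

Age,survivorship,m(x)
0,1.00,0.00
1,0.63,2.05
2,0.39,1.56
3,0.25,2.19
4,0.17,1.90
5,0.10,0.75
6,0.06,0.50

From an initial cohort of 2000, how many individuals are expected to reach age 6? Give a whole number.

120

Expected survivors = N0 · l_6 = 2000 × 0.06 = 120 → 120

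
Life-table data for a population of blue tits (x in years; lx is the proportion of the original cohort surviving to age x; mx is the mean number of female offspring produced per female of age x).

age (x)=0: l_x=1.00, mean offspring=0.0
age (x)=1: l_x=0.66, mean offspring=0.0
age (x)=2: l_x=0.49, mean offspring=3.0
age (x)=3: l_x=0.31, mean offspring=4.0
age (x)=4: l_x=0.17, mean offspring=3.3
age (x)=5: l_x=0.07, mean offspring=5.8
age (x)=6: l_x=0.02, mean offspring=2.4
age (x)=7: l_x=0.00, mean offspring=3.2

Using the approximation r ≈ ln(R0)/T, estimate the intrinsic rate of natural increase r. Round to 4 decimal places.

0.4365

R0 = Σ lx·mx = 0 + 0 + 1.47 + 1.24 + 0.561 + 0.406 + 0.048 + 0 = 3.725
Σ x·lx·mx = 11.222; T = 11.222/3.725 = 3.01262…
r ≈ ln(R0)/T = ln(3.725)/3.01262… = 0.43652… → 0.4365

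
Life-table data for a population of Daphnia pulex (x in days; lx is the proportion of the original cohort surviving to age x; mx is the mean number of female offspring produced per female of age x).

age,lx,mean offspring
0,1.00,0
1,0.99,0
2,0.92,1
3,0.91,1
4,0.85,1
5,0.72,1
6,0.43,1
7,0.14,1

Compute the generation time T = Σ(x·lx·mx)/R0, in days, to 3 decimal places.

lx·mx: 0, 0, 0.92, 0.91, 0.85, 0.72, 0.43, 0.14 → R0 = 3.97
x·lx·mx: 0, 0, 1.84, 2.73, 3.4, 3.6, 2.58, 0.98 → Σ = 15.13
T = 15.13 / 3.97 = 3.811083… → 3.811

3.811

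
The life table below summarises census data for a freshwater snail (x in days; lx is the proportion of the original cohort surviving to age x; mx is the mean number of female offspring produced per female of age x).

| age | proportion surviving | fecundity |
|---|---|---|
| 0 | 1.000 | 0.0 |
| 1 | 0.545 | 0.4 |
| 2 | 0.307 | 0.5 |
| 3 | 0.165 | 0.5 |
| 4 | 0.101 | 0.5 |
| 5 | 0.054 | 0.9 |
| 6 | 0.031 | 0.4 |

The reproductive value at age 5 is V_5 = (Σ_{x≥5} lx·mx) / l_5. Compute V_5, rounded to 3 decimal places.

1.130

lx·mx for x ≥ 5: 0.0486, 0.0124 → sum = 0.061
V_5 = 0.061 / l_5 = 0.061 / 0.054 = 1.12963… → 1.130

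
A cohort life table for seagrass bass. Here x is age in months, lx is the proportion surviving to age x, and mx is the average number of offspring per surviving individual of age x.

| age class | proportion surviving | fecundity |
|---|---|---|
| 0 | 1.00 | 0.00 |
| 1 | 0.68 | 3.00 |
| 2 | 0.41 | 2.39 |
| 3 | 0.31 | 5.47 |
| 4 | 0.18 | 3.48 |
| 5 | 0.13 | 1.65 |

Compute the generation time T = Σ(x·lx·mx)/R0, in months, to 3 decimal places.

lx·mx: 0, 2.04, 0.9799, 1.6957, 0.6264, 0.2145 → R0 = 5.5565
x·lx·mx: 0, 2.04, 1.9598, 5.0871, 2.5056, 1.0725 → Σ = 12.665
T = 12.665 / 5.5565 = 2.279313… → 2.279

2.279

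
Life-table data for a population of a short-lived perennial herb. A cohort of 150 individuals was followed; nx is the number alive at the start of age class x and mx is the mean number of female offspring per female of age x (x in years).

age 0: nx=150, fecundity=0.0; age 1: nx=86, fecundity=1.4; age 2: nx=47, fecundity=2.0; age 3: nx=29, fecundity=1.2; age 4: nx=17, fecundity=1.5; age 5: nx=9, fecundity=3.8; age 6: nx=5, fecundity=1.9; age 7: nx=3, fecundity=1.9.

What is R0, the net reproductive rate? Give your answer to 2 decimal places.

2.16

lx = nx/n0 = nx/150: 1, 0.57333…, 0.31333…, 0.19333…, 0.11333…, 0.06, 0.03333…, 0.02
lx·mx by age: 0, 0.802667…, 0.626667…, 0.232…, 0.17…, 0.228, 0.063333…, 0.038
R0 = Σ lx·mx = 2.160667… → 2.16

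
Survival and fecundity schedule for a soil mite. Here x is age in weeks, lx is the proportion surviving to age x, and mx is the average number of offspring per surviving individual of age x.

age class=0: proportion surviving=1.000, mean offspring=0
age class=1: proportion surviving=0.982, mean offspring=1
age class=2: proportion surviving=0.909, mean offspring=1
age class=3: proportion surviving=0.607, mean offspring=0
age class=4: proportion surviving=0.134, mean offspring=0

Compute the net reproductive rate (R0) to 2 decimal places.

1.89

lx·mx by age: 0, 0.982, 0.909, 0, 0
R0 = Σ lx·mx = 1.891 → 1.89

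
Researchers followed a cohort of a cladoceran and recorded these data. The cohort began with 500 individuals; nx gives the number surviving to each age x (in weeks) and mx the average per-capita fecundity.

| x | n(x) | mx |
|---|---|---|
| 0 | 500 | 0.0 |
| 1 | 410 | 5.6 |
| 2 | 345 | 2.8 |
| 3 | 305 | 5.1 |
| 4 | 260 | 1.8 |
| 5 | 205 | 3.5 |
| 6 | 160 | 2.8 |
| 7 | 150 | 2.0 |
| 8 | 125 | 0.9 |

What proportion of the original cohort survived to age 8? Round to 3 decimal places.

l_8 = n_8/n_0 = 125/500 = 0.25 → 0.250

0.250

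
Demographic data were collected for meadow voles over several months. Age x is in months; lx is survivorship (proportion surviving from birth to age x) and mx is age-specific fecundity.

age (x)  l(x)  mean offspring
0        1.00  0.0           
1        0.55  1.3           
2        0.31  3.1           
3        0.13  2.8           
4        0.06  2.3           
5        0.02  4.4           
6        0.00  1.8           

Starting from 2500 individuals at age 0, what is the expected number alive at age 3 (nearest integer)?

Expected survivors = N0 · l_3 = 2500 × 0.13 = 325 → 325

325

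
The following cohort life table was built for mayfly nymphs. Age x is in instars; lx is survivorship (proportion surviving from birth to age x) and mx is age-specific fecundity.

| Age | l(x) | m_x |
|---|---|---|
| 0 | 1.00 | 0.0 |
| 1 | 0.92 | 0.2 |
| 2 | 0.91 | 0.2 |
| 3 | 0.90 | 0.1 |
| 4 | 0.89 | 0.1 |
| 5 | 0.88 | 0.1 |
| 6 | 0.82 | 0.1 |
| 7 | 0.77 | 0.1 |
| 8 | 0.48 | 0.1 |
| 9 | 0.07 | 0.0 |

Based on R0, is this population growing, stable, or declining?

R0 = Σ lx·mx = 0 + 0.184 + 0.182 + 0.09 + 0.089 + 0.088 + 0.082 + 0.077 + 0.048 + 0 = 0.84
R0 < 1, so the population is declining.

declining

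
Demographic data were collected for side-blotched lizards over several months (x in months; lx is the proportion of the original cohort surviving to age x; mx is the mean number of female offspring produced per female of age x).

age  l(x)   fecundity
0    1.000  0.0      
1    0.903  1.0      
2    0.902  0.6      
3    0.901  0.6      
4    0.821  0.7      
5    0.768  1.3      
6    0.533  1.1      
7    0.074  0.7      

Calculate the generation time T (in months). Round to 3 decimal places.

3.522

lx·mx: 0, 0.903, 0.5412, 0.5406, 0.5747, 0.9984, 0.5863, 0.0518 → R0 = 4.196
x·lx·mx: 0, 0.903, 1.0824, 1.6218, 2.2988, 4.992, 3.5178, 0.3626 → Σ = 14.7784
T = 14.7784 / 4.196 = 3.522021… → 3.522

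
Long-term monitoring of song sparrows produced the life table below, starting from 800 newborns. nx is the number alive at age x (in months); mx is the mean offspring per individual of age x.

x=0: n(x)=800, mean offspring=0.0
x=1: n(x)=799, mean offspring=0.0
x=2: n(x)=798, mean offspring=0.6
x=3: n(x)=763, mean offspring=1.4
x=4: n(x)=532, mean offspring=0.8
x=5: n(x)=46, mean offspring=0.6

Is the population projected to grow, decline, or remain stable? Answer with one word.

growing

lx = nx/n0 = nx/800: 1, 0.99875, 0.9975, 0.95375, 0.665, 0.0575
R0 = Σ lx·mx = 0 + 0 + 0.5985 + 1.33525 + 0.532 + 0.0345 = 2.50025
R0 > 1, so the population is growing.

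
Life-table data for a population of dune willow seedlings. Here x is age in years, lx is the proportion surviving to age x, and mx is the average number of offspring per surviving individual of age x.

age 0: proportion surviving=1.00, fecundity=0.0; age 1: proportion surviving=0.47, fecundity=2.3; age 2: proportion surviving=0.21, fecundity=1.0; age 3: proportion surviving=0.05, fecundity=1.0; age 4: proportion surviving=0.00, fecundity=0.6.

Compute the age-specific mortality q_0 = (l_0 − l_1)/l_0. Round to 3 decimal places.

0.530

q_0 = (l_0 − l_1) / l_0 = (1 − 0.47) / 1
     = 0.53 / 1 = 0.53 → 0.530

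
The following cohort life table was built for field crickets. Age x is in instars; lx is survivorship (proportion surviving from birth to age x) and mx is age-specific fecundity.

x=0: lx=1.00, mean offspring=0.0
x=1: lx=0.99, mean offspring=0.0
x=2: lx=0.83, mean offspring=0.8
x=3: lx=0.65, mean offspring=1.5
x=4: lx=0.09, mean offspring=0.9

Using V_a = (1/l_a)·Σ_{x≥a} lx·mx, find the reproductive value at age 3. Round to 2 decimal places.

lx·mx for x ≥ 3: 0.975, 0.081 → sum = 1.056
V_3 = 1.056 / l_3 = 1.056 / 0.65 = 1.624615… → 1.62

1.62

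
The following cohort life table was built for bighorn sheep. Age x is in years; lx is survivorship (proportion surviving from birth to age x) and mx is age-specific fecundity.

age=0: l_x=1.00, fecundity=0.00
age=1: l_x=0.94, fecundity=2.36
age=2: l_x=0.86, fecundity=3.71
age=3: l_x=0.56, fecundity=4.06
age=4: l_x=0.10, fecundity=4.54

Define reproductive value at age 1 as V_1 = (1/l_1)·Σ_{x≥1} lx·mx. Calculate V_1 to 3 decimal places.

lx·mx for x ≥ 1: 2.2184, 3.1906, 2.2736, 0.454 → sum = 8.1366
V_1 = 8.1366 / l_1 = 8.1366 / 0.94 = 8.655957… → 8.656

8.656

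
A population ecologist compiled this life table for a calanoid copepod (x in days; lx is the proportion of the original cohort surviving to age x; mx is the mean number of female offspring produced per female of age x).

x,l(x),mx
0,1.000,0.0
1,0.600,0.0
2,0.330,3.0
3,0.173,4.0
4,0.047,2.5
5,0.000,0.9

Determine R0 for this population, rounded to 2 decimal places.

1.80

lx·mx by age: 0, 0, 0.99, 0.692, 0.1175, 0
R0 = Σ lx·mx = 1.7995 → 1.80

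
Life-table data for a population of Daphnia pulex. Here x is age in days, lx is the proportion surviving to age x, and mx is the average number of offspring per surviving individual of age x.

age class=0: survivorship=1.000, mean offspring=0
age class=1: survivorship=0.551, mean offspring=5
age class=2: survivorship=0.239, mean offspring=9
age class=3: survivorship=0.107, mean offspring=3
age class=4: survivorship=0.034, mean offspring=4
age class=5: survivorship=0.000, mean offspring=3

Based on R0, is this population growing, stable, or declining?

R0 = Σ lx·mx = 0 + 2.755 + 2.151 + 0.321 + 0.136 + 0 = 5.363
R0 > 1, so the population is growing.

growing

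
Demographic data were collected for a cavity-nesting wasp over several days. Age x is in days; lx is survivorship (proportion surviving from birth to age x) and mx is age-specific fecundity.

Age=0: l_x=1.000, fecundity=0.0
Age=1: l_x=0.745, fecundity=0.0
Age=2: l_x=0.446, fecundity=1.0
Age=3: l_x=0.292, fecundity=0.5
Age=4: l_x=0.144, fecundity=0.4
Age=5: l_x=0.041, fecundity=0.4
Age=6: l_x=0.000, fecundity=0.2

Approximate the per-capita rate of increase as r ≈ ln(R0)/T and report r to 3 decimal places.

-0.165

R0 = Σ lx·mx = 0 + 0 + 0.446 + 0.146 + 0.0576 + 0.0164 + 0 = 0.666
Σ x·lx·mx = 1.6424; T = 1.6424/0.666 = 2.46607…
r ≈ ln(R0)/T = ln(0.666)/2.46607… = -0.16482… → -0.165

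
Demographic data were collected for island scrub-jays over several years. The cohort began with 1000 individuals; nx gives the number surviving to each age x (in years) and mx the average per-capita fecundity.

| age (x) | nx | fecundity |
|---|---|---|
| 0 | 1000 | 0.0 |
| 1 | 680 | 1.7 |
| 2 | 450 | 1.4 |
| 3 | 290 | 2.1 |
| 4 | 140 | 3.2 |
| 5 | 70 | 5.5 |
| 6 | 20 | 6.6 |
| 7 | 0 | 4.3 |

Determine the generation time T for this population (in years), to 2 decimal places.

lx = nx/n0 = nx/1000: 1, 0.68, 0.45, 0.29, 0.14, 0.07, 0.02, 0
lx·mx: 0, 1.156, 0.63, 0.609, 0.448, 0.385, 0.132, 0 → R0 = 3.36
x·lx·mx: 0, 1.156, 1.26, 1.827, 1.792, 1.925, 0.792, 0 → Σ = 8.752
T = 8.752 / 3.36 = 2.604762… → 2.60

2.60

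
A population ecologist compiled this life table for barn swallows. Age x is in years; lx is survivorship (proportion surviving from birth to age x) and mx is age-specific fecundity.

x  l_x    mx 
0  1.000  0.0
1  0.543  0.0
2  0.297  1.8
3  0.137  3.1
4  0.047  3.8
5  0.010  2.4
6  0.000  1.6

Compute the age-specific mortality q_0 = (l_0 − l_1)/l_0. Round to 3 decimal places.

0.457

q_0 = (l_0 − l_1) / l_0 = (1 − 0.543) / 1
     = 0.457 / 1 = 0.457 → 0.457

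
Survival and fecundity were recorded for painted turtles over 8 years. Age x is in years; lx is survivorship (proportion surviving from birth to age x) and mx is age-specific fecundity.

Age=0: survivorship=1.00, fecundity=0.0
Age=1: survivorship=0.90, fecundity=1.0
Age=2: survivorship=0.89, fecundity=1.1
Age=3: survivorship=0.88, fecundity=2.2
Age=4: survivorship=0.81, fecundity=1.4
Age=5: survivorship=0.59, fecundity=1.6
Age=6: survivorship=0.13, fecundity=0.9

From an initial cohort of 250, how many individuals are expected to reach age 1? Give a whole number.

Expected survivors = N0 · l_1 = 250 × 0.90 = 225 → 225

225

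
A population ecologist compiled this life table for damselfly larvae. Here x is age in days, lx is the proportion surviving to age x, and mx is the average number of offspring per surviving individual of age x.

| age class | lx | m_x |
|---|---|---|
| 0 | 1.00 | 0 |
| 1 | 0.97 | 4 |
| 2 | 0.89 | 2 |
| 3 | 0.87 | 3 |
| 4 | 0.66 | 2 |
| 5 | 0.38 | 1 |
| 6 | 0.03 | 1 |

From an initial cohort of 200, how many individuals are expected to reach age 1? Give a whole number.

Expected survivors = N0 · l_1 = 200 × 0.97 = 194 → 194

194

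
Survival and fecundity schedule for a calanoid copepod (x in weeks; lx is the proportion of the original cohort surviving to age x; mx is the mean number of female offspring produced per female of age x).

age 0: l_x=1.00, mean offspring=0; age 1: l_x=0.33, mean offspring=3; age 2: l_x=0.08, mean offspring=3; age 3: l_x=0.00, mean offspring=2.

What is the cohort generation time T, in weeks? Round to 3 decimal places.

lx·mx: 0, 0.99, 0.24, 0 → R0 = 1.23
x·lx·mx: 0, 0.99, 0.48, 0 → Σ = 1.47
T = 1.47 / 1.23 = 1.195122… → 1.195

1.195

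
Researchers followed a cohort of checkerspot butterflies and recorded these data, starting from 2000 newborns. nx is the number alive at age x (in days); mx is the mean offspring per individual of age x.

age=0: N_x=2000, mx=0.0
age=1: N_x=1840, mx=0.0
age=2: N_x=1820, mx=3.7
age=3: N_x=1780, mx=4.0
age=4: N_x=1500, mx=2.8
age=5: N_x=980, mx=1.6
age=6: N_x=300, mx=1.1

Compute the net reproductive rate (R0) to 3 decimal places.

lx = nx/n0 = nx/2000: 1, 0.92, 0.91, 0.89, 0.75, 0.49, 0.15
lx·mx by age: 0, 0, 3.367, 3.56, 2.1, 0.784, 0.165
R0 = Σ lx·mx = 9.976 → 9.976

9.976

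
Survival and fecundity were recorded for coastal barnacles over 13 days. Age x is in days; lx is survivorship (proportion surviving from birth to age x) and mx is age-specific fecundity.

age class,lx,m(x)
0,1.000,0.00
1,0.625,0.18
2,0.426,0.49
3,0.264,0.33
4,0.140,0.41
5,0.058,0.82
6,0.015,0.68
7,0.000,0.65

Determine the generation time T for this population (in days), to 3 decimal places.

2.521

lx·mx: 0, 0.1125, 0.20874, 0.08712, 0.0574, 0.04756, 0.0102, 0 → R0 = 0.52352
x·lx·mx: 0, 0.1125, 0.41748, 0.26136, 0.2296, 0.2378, 0.0612, 0 → Σ = 1.31994
T = 1.31994 / 0.52352 = 2.521279… → 2.521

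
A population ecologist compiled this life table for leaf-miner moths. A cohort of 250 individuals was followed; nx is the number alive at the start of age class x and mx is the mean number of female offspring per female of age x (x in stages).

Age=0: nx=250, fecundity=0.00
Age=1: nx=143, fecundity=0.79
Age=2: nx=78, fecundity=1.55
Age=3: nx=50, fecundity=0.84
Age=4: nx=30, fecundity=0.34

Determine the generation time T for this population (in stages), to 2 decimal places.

lx = nx/n0 = nx/250: 1, 0.572, 0.312, 0.2, 0.12
lx·mx: 0, 0.45188, 0.4836, 0.168, 0.0408 → R0 = 1.14428
x·lx·mx: 0, 0.45188, 0.9672, 0.504, 0.1632 → Σ = 2.08628
T = 2.08628 / 1.14428 = 1.823225… → 1.82

1.82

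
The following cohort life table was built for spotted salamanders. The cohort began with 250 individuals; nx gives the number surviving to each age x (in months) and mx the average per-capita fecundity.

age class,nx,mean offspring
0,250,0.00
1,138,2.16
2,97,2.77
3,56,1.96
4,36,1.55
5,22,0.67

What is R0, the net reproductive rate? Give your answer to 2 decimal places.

2.99

lx = nx/n0 = nx/250: 1, 0.552, 0.388, 0.224, 0.144, 0.088
lx·mx by age: 0, 1.19232, 1.07476, 0.43904, 0.2232, 0.05896
R0 = Σ lx·mx = 2.98828 → 2.99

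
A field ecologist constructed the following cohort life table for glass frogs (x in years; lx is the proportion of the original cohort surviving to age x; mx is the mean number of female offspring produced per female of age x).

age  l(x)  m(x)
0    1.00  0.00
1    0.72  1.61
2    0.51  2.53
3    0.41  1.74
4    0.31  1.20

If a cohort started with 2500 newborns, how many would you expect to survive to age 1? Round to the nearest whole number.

Expected survivors = N0 · l_1 = 2500 × 0.72 = 1800 → 1800

1800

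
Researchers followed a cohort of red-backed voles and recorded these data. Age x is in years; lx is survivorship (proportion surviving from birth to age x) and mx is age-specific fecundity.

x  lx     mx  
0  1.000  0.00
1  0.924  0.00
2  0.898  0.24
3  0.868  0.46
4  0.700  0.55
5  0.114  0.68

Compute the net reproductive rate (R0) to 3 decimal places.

1.077

lx·mx by age: 0, 0, 0.21552, 0.39928, 0.385, 0.07752
R0 = Σ lx·mx = 1.07732 → 1.077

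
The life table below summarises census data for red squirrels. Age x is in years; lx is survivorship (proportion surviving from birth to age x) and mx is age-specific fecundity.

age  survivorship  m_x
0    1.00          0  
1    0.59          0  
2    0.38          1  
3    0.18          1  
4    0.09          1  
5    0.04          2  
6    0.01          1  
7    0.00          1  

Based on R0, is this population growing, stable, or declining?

declining

R0 = Σ lx·mx = 0 + 0 + 0.38 + 0.18 + 0.09 + 0.08 + 0.01 + 0 = 0.74
R0 < 1, so the population is declining.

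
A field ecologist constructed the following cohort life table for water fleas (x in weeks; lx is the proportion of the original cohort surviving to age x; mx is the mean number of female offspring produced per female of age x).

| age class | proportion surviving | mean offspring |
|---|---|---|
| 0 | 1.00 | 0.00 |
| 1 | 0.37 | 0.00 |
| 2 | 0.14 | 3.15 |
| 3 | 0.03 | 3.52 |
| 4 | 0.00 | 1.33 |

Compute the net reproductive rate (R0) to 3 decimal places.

lx·mx by age: 0, 0, 0.441, 0.1056, 0
R0 = Σ lx·mx = 0.5466 → 0.547

0.547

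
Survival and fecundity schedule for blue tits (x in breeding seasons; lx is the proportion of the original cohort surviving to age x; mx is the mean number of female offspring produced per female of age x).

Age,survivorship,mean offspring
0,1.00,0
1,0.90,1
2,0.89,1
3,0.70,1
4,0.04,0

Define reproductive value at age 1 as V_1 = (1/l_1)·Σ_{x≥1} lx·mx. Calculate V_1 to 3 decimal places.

2.767

lx·mx for x ≥ 1: 0.9, 0.89, 0.7, 0 → sum = 2.49
V_1 = 2.49 / l_1 = 2.49 / 0.9 = 2.766667… → 2.767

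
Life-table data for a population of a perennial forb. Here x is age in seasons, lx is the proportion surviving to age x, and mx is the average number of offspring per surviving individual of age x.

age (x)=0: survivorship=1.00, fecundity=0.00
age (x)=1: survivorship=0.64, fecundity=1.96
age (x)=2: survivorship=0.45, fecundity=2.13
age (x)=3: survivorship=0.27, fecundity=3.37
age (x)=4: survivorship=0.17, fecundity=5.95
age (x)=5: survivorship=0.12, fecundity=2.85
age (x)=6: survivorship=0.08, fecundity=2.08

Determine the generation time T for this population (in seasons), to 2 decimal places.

lx·mx: 0, 1.2544, 0.9585, 0.9099, 1.0115, 0.342, 0.1664 → R0 = 4.6427
x·lx·mx: 0, 1.2544, 1.917, 2.7297, 4.046, 1.71, 0.9984 → Σ = 12.6555
T = 12.6555 / 4.6427 = 2.725892… → 2.73

2.73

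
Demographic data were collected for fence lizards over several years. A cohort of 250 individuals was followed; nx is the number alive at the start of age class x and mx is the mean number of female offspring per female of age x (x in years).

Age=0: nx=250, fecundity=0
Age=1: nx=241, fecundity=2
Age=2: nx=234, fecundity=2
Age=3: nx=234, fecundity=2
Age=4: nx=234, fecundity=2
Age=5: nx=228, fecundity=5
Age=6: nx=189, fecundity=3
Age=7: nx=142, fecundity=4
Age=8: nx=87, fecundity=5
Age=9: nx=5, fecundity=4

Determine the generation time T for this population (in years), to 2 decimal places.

4.64

lx = nx/n0 = nx/250: 1, 0.964, 0.936, 0.936, 0.936, 0.912, 0.756, 0.568, 0.348, 0.02
lx·mx: 0, 1.928, 1.872, 1.872, 1.872, 4.56, 2.268, 2.272, 1.74, 0.08 → R0 = 18.464
x·lx·mx: 0, 1.928, 3.744, 5.616, 7.488, 22.8, 13.608, 15.904, 13.92, 0.72 → Σ = 85.728
T = 85.728 / 18.464 = 4.642981… → 4.64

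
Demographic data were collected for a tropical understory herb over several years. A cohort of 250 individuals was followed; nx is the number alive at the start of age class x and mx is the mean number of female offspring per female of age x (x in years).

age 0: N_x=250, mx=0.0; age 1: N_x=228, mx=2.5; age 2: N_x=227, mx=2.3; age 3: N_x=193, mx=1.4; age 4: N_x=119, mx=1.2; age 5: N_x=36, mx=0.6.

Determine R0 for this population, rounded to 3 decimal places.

lx = nx/n0 = nx/250: 1, 0.912, 0.908, 0.772, 0.476, 0.144
lx·mx by age: 0, 2.28, 2.0884, 1.0808, 0.5712, 0.0864
R0 = Σ lx·mx = 6.1068 → 6.107

6.107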